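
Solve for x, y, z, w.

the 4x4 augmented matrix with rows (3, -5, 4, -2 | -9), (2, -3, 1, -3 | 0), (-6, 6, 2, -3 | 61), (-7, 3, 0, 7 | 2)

(-4, 3, 2, -5)

Forward elimination on [A|b]:
R2 <- R2 - (2/3)*R1:  [    0   1/3  -5/3  -5/3     6 ]
R3 <- R3 - (-2)*R1:  [  0  -4  10  -7  43 ]
R4 <- R4 - (-7/3)*R1:  [     0  -26/3   28/3    7/3    -19 ]
R3 <- R3 - (-12)*R2:  [   0    0  -10  -27  115 ]
R4 <- R4 - (-26)*R2:  [   0    0  -34  -41  137 ]
R4 <- R4 - (17/5)*R3:  [     0      0      0  254/5   -254 ]
Row echelon form:
[ 3   -5     4     -2  |    -9 ]
[ 0  1/3  -5/3   -5/3  |     6 ]
[ 0    0   -10    -27  |   115 ]
[ 0    0     0  254/5  |  -254 ]
Back-substitution:
w = (-254) / (254/5) = -5
z = (115 - (-27)*(-5)) / -10 = 2
y = (6 - (-5/3)*(2) - (-5/3)*(-5)) / (1/3) = 3
x = (-9 - (-5)*(3) - (4)*(2) - (-2)*(-5)) / 3 = -4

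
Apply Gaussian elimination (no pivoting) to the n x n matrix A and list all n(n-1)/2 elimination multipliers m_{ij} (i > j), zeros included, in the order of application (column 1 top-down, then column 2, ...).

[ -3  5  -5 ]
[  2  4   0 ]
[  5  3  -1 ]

multipliers: -2/3, -5/3, 17/11

Forward elimination:
R2 <- R2 - (-2/3)*R1:  [     0   22/3  -10/3 ]
R3 <- R3 - (-5/3)*R1:  [     0   34/3  -28/3 ]
R3 <- R3 - (17/11)*R2:  [      0       0  -46/11 ]
Multipliers (in order of application): m_{21} = -2/3, m_{31} = -5/3, m_{32} = 17/11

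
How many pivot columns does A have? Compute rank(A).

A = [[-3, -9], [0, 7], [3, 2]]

Row reduction:
R3 <- R3 - (-1)*R1:  [  0  -7 ]
R3 <- R3 - (-1)*R2:  [ 0  0 ]
Row echelon form:
[ -3  -9 ]
[  0   7 ]
[  0   0 ]
Nonzero rows / pivot columns: 2

rank(A) = 2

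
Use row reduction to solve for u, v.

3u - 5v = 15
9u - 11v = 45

(5, 0)

Forward elimination on [A|b]:
R2 <- R2 - (3)*R1:  [ 0  4  0 ]
Row echelon form:
[ 3  -5  |  15 ]
[ 0   4  |   0 ]
Back-substitution:
v = (0) / 4 = 0
u = (15 - (-5)*(0)) / 3 = 5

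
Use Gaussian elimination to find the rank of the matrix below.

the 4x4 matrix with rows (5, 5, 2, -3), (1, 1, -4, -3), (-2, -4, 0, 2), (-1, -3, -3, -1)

Row reduction:
R2 <- R2 - (1/5)*R1:  [     0      0  -22/5  -12/5 ]
R3 <- R3 - (-2/5)*R1:  [   0   -2  4/5  4/5 ]
R4 <- R4 - (-1/5)*R1:  [     0     -2  -13/5   -8/5 ]
R2 <-> R3   (pivot in column 2 was zero)
[ 5   5      2     -3 ]
[ 0  -2    4/5    4/5 ]
[ 0   0  -22/5  -12/5 ]
[ 0  -2  -13/5   -8/5 ]
R4 <- R4 - (1)*R2:  [     0      0  -17/5  -12/5 ]
R4 <- R4 - (17/22)*R3:  [     0      0      0  -6/11 ]
Row echelon form:
[ 5   5      2     -3 ]
[ 0  -2    4/5    4/5 ]
[ 0   0  -22/5  -12/5 ]
[ 0   0      0  -6/11 ]
Nonzero rows / pivot columns: 4

rank(A) = 4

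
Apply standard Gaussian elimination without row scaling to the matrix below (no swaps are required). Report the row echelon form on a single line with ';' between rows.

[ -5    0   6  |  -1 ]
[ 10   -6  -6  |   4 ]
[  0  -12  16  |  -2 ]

Forward elimination:
R2 <- R2 - (-2)*R1:  [  0  -6   6   2 ]
R3 <- R3 - (2)*R2:  [  0   0   4  -6 ]
Row echelon form:
[ -5   0  6  |  -1 ]
[  0  -6  6  |   2 ]
[  0   0  4  |  -6 ]

REF = [-5 0 6 -1; 0 -6 6 2; 0 0 4 -6]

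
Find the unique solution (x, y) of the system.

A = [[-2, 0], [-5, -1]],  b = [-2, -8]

(1, 3)

Forward elimination on [A|b]:
R2 <- R2 - (5/2)*R1:  [  0  -1  -3 ]
Row echelon form:
[ -2   0  |  -2 ]
[  0  -1  |  -3 ]
Back-substitution:
y = (-3) / -1 = 3
x = (-2) / -2 = 1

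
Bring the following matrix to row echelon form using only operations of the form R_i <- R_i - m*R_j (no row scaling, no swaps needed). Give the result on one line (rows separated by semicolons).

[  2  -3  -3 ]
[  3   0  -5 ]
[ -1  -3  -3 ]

Forward elimination:
R2 <- R2 - (3/2)*R1:  [    0   9/2  -1/2 ]
R3 <- R3 - (-1/2)*R1:  [    0  -9/2  -9/2 ]
R3 <- R3 - (-1)*R2:  [  0   0  -5 ]
Row echelon form:
[ 2   -3    -3 ]
[ 0  9/2  -1/2 ]
[ 0    0    -5 ]

REF = [2 -3 -3; 0 9/2 -1/2; 0 0 -5]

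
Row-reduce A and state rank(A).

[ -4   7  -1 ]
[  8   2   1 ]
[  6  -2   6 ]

rank(A) = 3

Row reduction:
R2 <- R2 - (-2)*R1:  [  0  16  -1 ]
R3 <- R3 - (-3/2)*R1:  [    0  17/2   9/2 ]
R3 <- R3 - (17/32)*R2:  [      0       0  161/32 ]
Row echelon form:
[ -4   7      -1 ]
[  0  16      -1 ]
[  0   0  161/32 ]
Nonzero rows / pivot columns: 3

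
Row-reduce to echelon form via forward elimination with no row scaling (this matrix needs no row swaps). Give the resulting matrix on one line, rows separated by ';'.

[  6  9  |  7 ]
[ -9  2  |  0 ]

REF = [6 9 7; 0 31/2 21/2]

Forward elimination:
R2 <- R2 - (-3/2)*R1:  [    0  31/2  21/2 ]
Row echelon form:
[ 6     9  |     7 ]
[ 0  31/2  |  21/2 ]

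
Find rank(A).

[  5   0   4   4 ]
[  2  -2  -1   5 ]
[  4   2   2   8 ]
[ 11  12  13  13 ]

Row reduction:
R2 <- R2 - (2/5)*R1:  [     0     -2  -13/5   17/5 ]
R3 <- R3 - (4/5)*R1:  [    0     2  -6/5  24/5 ]
R4 <- R4 - (11/5)*R1:  [    0    12  21/5  21/5 ]
R3 <- R3 - (-1)*R2:  [     0      0  -19/5   41/5 ]
R4 <- R4 - (-6)*R2:  [     0      0  -57/5  123/5 ]
R4 <- R4 - (3)*R3:  [ 0  0  0  0 ]
Row echelon form:
[ 5   0      4     4 ]
[ 0  -2  -13/5  17/5 ]
[ 0   0  -19/5  41/5 ]
[ 0   0      0     0 ]
Nonzero rows / pivot columns: 3

rank(A) = 3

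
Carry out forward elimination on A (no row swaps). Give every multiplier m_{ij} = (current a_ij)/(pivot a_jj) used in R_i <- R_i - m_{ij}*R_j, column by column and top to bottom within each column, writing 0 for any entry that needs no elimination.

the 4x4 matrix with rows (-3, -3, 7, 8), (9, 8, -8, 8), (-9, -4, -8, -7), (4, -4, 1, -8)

multipliers: -3, 3, -4/3, -5, 8, -281/108

Forward elimination:
R2 <- R2 - (-3)*R1:  [  0  -1  13  32 ]
R3 <- R3 - (3)*R1:  [   0    5  -29  -31 ]
R4 <- R4 - (-4/3)*R1:  [    0    -8  31/3   8/3 ]
R3 <- R3 - (-5)*R2:  [   0    0   36  129 ]
R4 <- R4 - (8)*R2:  [      0       0  -281/3  -760/3 ]
R4 <- R4 - (-281/108)*R3:  [       0        0        0  2963/36 ]
Multipliers (in order of application): m_{21} = -3, m_{31} = 3, m_{41} = -4/3, m_{32} = -5, m_{42} = 8, m_{43} = -281/108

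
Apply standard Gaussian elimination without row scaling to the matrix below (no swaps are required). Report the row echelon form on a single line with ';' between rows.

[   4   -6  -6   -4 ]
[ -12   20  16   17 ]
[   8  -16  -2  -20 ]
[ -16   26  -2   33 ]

REF = [4 -6 -6 -4; 0 2 -2 5; 0 0 6 -2; 0 0 0 4]

Forward elimination:
R2 <- R2 - (-3)*R1:  [  0   2  -2   5 ]
R3 <- R3 - (2)*R1:  [   0   -4   10  -12 ]
R4 <- R4 - (-4)*R1:  [   0    2  -26   17 ]
R3 <- R3 - (-2)*R2:  [  0   0   6  -2 ]
R4 <- R4 - (1)*R2:  [   0    0  -24   12 ]
R4 <- R4 - (-4)*R3:  [ 0  0  0  4 ]
Row echelon form:
[ 4  -6  -6  -4 ]
[ 0   2  -2   5 ]
[ 0   0   6  -2 ]
[ 0   0   0   4 ]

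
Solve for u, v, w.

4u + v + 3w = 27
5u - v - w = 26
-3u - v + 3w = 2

(5, -5, 4)

Forward elimination on [A|b]:
R2 <- R2 - (5/4)*R1:  [     0   -9/4  -19/4  -31/4 ]
R3 <- R3 - (-3/4)*R1:  [    0  -1/4  21/4  89/4 ]
R3 <- R3 - (1/9)*R2:  [     0      0   52/9  208/9 ]
Row echelon form:
[ 4     1      3  |     27 ]
[ 0  -9/4  -19/4  |  -31/4 ]
[ 0     0   52/9  |  208/9 ]
Back-substitution:
w = (208/9) / (52/9) = 4
v = (-31/4 - (-19/4)*(4)) / (-9/4) = -5
u = (27 - (1)*(-5) - (3)*(4)) / 4 = 5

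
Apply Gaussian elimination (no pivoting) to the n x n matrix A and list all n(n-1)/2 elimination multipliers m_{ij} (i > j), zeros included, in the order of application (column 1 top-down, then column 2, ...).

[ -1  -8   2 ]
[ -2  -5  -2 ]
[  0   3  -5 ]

multipliers: 2, 0, 3/11

Forward elimination:
R2 <- R2 - (2)*R1:  [  0  11  -6 ]
R3: entry in column 1 is already 0 -> m_{31} = 0 (no row operation needed)
R3 <- R3 - (3/11)*R2:  [      0       0  -37/11 ]
Multipliers (in order of application): m_{21} = 2, m_{31} = 0, m_{32} = 3/11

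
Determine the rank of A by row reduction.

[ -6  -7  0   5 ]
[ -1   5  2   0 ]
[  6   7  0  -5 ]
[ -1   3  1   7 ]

Row reduction:
R2 <- R2 - (1/6)*R1:  [    0  37/6     2  -5/6 ]
R3 <- R3 - (-1)*R1:  [ 0  0  0  0 ]
R4 <- R4 - (1/6)*R1:  [    0  25/6     1  37/6 ]
R4 <- R4 - (25/37)*R2:  [      0       0  -13/37  249/37 ]
R3 <-> R4   (pivot in column 3 was zero)
[ -6    -7       0       5 ]
[  0  37/6       2    -5/6 ]
[  0     0  -13/37  249/37 ]
[  0     0       0       0 ]
Row echelon form:
[ -6    -7       0       5 ]
[  0  37/6       2    -5/6 ]
[  0     0  -13/37  249/37 ]
[  0     0       0       0 ]
Nonzero rows / pivot columns: 3

rank(A) = 3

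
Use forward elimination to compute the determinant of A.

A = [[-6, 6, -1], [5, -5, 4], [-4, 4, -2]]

det(A) = 0

Forward elimination:
R2 <- R2 - (-5/6)*R1:  [    0     0  19/6 ]
R3 <- R3 - (2/3)*R1:  [    0     0  -4/3 ]
R3 <- R3 - (-8/19)*R2:  [ 0  0  0 ]
Upper-triangular form:
[ -6  6    -1 ]
[  0  0  19/6 ]
[  0  0     0 ]
det(A) = (-1)^0 * (-6) * (0) * (0) = 0  (0 row swaps -> sign +1)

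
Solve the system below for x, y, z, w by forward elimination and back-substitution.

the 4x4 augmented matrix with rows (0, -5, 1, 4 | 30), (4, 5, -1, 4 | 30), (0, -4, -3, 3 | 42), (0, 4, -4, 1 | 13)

Forward elimination on [A|b]:
R1 <-> R2   (pivot in column 1 was zero)
[ 4   5  -1  4  30 ]
[ 0  -5   1  4  30 ]
[ 0  -4  -3  3  42 ]
[ 0   4  -4  1  13 ]
R3 <- R3 - (4/5)*R2:  [     0      0  -19/5   -1/5     18 ]
R4 <- R4 - (-4/5)*R2:  [     0      0  -16/5   21/5     37 ]
R4 <- R4 - (16/19)*R3:  [      0       0       0   83/19  415/19 ]
Row echelon form:
[ 4   5     -1      4  |      30 ]
[ 0  -5      1      4  |      30 ]
[ 0   0  -19/5   -1/5  |      18 ]
[ 0   0      0  83/19  |  415/19 ]
Back-substitution:
w = (415/19) / (83/19) = 5
z = (18 - (-1/5)*(5)) / (-19/5) = -5
y = (30 - (1)*(-5) - (4)*(5)) / -5 = -3
x = (30 - (5)*(-3) - (-1)*(-5) - (4)*(5)) / 4 = 5

(5, -3, -5, 5)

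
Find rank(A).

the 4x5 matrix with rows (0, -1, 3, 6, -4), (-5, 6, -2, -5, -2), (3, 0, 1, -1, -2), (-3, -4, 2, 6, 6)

Row reduction:
R1 <-> R2   (pivot in column 1 was zero)
[ -5   6  -2  -5  -2 ]
[  0  -1   3   6  -4 ]
[  3   0   1  -1  -2 ]
[ -3  -4   2   6   6 ]
R3 <- R3 - (-3/5)*R1:  [     0   18/5   -1/5     -4  -16/5 ]
R4 <- R4 - (3/5)*R1:  [     0  -38/5   16/5      9   36/5 ]
R3 <- R3 - (-18/5)*R2:  [     0      0   53/5   88/5  -88/5 ]
R4 <- R4 - (38/5)*R2:  [      0       0   -98/5  -183/5   188/5 ]
R4 <- R4 - (-98/53)*R3:  [       0        0        0  -215/53   268/53 ]
Row echelon form:
[ -5   6    -2       -5      -2 ]
[  0  -1     3        6      -4 ]
[  0   0  53/5     88/5   -88/5 ]
[  0   0     0  -215/53  268/53 ]
Nonzero rows / pivot columns: 4

rank(A) = 4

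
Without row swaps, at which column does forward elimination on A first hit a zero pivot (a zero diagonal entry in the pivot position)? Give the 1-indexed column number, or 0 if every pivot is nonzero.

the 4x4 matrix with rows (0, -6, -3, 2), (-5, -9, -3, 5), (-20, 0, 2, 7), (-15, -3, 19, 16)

Naive forward elimination:
Pivot entry (1,1) is zero but row 2 has -5 in column 1 -> naive elimination stops; a row interchange (e.g. R1 <-> R2) would be required here.

first zero-pivot column = 1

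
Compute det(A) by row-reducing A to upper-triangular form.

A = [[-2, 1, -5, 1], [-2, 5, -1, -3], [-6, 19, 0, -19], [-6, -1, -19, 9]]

det(A) = 16

Forward elimination:
R2 <- R2 - (1)*R1:  [  0   4   4  -4 ]
R3 <- R3 - (3)*R1:  [   0   16   15  -22 ]
R4 <- R4 - (3)*R1:  [  0  -4  -4   6 ]
R3 <- R3 - (4)*R2:  [  0   0  -1  -6 ]
R4 <- R4 - (-1)*R2:  [ 0  0  0  2 ]
Upper-triangular form:
[ -2  1  -5   1 ]
[  0  4   4  -4 ]
[  0  0  -1  -6 ]
[  0  0   0   2 ]
det(A) = (-1)^0 * (-2) * (4) * (-1) * (2) = 16  (0 row swaps -> sign +1)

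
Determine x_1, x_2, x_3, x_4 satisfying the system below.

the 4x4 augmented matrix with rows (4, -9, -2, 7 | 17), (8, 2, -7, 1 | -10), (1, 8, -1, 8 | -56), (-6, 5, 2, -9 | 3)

(1, -4, 1, -3)

Forward elimination on [A|b]:
R2 <- R2 - (2)*R1:  [   0   20   -3  -13  -44 ]
R3 <- R3 - (1/4)*R1:  [      0    41/4    -1/2    25/4  -241/4 ]
R4 <- R4 - (-3/2)*R1:  [     0  -17/2     -1    3/2   57/2 ]
R3 <- R3 - (41/80)*R2:  [       0        0    83/80  1033/80  -377/10 ]
R4 <- R4 - (-17/40)*R2:  [       0        0   -91/40  -161/40     49/5 ]
R4 <- R4 - (-182/83)*R3:  [        0         0         0   2016/83  -6048/83 ]
Row echelon form:
[ 4  -9     -2        7  |        17 ]
[ 0  20     -3      -13  |       -44 ]
[ 0   0  83/80  1033/80  |   -377/10 ]
[ 0   0      0  2016/83  |  -6048/83 ]
Back-substitution:
x_4 = (-6048/83) / (2016/83) = -3
x_3 = (-377/10 - (1033/80)*(-3)) / (83/80) = 1
x_2 = (-44 - (-3)*(1) - (-13)*(-3)) / 20 = -4
x_1 = (17 - (-9)*(-4) - (-2)*(1) - (7)*(-3)) / 4 = 1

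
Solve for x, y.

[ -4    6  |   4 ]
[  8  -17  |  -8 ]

Forward elimination on [A|b]:
R2 <- R2 - (-2)*R1:  [  0  -5   0 ]
Row echelon form:
[ -4   6  |  4 ]
[  0  -5  |  0 ]
Back-substitution:
y = (0) / -5 = 0
x = (4 - (6)*(0)) / -4 = -1

(-1, 0)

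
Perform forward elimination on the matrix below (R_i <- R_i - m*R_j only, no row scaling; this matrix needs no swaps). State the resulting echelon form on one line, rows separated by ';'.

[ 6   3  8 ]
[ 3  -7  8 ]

Forward elimination:
R2 <- R2 - (1/2)*R1:  [     0  -17/2      4 ]
Row echelon form:
[ 6      3  8 ]
[ 0  -17/2  4 ]

REF = [6 3 8; 0 -17/2 4]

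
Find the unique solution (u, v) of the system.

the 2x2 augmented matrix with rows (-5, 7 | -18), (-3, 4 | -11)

(5, 1)

Forward elimination on [A|b]:
R2 <- R2 - (3/5)*R1:  [    0  -1/5  -1/5 ]
Row echelon form:
[ -5     7  |   -18 ]
[  0  -1/5  |  -1/5 ]
Back-substitution:
v = (-1/5) / (-1/5) = 1
u = (-18 - (7)*(1)) / -5 = 5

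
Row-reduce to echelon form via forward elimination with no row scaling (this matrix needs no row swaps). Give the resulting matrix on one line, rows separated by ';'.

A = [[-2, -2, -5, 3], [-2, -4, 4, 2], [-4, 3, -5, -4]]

REF = [-2 -2 -5 3; 0 -2 9 -1; 0 0 73/2 -27/2]

Forward elimination:
R2 <- R2 - (1)*R1:  [  0  -2   9  -1 ]
R3 <- R3 - (2)*R1:  [   0    7    5  -10 ]
R3 <- R3 - (-7/2)*R2:  [     0      0   73/2  -27/2 ]
Row echelon form:
[ -2  -2    -5      3 ]
[  0  -2     9     -1 ]
[  0   0  73/2  -27/2 ]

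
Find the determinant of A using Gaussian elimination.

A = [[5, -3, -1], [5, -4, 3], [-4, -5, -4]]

det(A) = 172

Forward elimination:
R2 <- R2 - (1)*R1:  [  0  -1   4 ]
R3 <- R3 - (-4/5)*R1:  [     0  -37/5  -24/5 ]
R3 <- R3 - (37/5)*R2:  [      0       0  -172/5 ]
Upper-triangular form:
[ 5  -3      -1 ]
[ 0  -1       4 ]
[ 0   0  -172/5 ]
det(A) = (-1)^0 * (5) * (-1) * (-172/5) = 172  (0 row swaps -> sign +1)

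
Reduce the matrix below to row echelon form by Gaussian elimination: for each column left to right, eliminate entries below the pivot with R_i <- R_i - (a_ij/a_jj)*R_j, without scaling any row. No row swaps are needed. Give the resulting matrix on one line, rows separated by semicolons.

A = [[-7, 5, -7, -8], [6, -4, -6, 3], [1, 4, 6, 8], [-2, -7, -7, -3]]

Forward elimination:
R2 <- R2 - (-6/7)*R1:  [     0    2/7    -12  -27/7 ]
R3 <- R3 - (-1/7)*R1:  [    0  33/7     5  48/7 ]
R4 <- R4 - (2/7)*R1:  [     0  -59/7     -5   -5/7 ]
R3 <- R3 - (33/2)*R2:  [     0      0    203  141/2 ]
R4 <- R4 - (-59/2)*R2:  [      0       0    -359  -229/2 ]
R4 <- R4 - (-359/203)*R3:  [        0         0         0  2066/203 ]
Row echelon form:
[ -7    5   -7        -8 ]
[  0  2/7  -12     -27/7 ]
[  0    0  203     141/2 ]
[  0    0    0  2066/203 ]

REF = [-7 5 -7 -8; 0 2/7 -12 -27/7; 0 0 203 141/2; 0 0 0 2066/203]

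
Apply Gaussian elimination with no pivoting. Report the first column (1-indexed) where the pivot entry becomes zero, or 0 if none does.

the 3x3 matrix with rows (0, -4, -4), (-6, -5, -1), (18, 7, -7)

first zero-pivot column = 1

Naive forward elimination:
Pivot entry (1,1) is zero but row 2 has -6 in column 1 -> naive elimination stops; a row interchange (e.g. R1 <-> R2) would be required here.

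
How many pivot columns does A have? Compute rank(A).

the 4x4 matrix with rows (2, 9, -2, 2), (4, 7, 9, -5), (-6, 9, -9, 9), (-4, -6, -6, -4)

Row reduction:
R2 <- R2 - (2)*R1:  [   0  -11   13   -9 ]
R3 <- R3 - (-3)*R1:  [   0   36  -15   15 ]
R4 <- R4 - (-2)*R1:  [   0   12  -10    0 ]
R3 <- R3 - (-36/11)*R2:  [       0        0   303/11  -159/11 ]
R4 <- R4 - (-12/11)*R2:  [       0        0    46/11  -108/11 ]
R4 <- R4 - (46/303)*R3:  [        0         0         0  -770/101 ]
Row echelon form:
[ 2    9      -2         2 ]
[ 0  -11      13        -9 ]
[ 0    0  303/11   -159/11 ]
[ 0    0       0  -770/101 ]
Nonzero rows / pivot columns: 4

rank(A) = 4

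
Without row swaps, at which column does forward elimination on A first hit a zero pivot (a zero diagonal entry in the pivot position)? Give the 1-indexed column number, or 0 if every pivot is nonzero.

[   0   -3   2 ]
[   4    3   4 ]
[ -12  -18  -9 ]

Naive forward elimination:
Pivot entry (1,1) is zero but row 2 has 4 in column 1 -> naive elimination stops; a row interchange (e.g. R1 <-> R2) would be required here.

first zero-pivot column = 1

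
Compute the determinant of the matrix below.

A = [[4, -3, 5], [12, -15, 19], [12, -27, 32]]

Forward elimination:
R2 <- R2 - (3)*R1:  [  0  -6   4 ]
R3 <- R3 - (3)*R1:  [   0  -18   17 ]
R3 <- R3 - (3)*R2:  [ 0  0  5 ]
Upper-triangular form:
[ 4  -3  5 ]
[ 0  -6  4 ]
[ 0   0  5 ]
det(A) = (-1)^0 * (4) * (-6) * (5) = -120  (0 row swaps -> sign +1)

det(A) = -120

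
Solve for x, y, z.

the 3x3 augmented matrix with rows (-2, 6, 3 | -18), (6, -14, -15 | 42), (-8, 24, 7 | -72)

(0, -3, 0)

Forward elimination on [A|b]:
R2 <- R2 - (-3)*R1:  [   0    4   -6  -12 ]
R3 <- R3 - (4)*R1:  [  0   0  -5   0 ]
Row echelon form:
[ -2  6   3  |  -18 ]
[  0  4  -6  |  -12 ]
[  0  0  -5  |    0 ]
Back-substitution:
z = (0) / -5 = 0
y = (-12 - (-6)*(0)) / 4 = -3
x = (-18 - (6)*(-3) - (3)*(0)) / -2 = 0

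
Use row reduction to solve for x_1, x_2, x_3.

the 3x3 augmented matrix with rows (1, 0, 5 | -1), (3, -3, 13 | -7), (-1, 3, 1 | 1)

(4, 2, -1)

Forward elimination on [A|b]:
R2 <- R2 - (3)*R1:  [  0  -3  -2  -4 ]
R3 <- R3 - (-1)*R1:  [ 0  3  6  0 ]
R3 <- R3 - (-1)*R2:  [  0   0   4  -4 ]
Row echelon form:
[ 1   0   5  |  -1 ]
[ 0  -3  -2  |  -4 ]
[ 0   0   4  |  -4 ]
Back-substitution:
x_3 = (-4) / 4 = -1
x_2 = (-4 - (-2)*(-1)) / -3 = 2
x_1 = (-1 - (5)*(-1)) / 1 = 4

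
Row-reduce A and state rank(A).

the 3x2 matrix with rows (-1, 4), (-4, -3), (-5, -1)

rank(A) = 2

Row reduction:
R2 <- R2 - (4)*R1:  [   0  -19 ]
R3 <- R3 - (5)*R1:  [   0  -21 ]
R3 <- R3 - (21/19)*R2:  [ 0  0 ]
Row echelon form:
[ -1    4 ]
[  0  -19 ]
[  0    0 ]
Nonzero rows / pivot columns: 2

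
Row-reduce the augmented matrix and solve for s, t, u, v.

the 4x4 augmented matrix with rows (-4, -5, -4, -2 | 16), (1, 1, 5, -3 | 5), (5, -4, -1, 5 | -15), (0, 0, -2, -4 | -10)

(-5, -2, 3, 1)

Forward elimination on [A|b]:
R2 <- R2 - (-1/4)*R1:  [    0  -1/4     4  -7/2     9 ]
R3 <- R3 - (-5/4)*R1:  [     0  -41/4     -6    5/2      5 ]
R3 <- R3 - (41)*R2:  [    0     0  -170   146  -364 ]
R4 <- R4 - (1/85)*R3:  [       0        0        0  -486/85  -486/85 ]
Row echelon form:
[ -4    -5    -4       -2  |       16 ]
[  0  -1/4     4     -7/2  |        9 ]
[  0     0  -170      146  |     -364 ]
[  0     0     0  -486/85  |  -486/85 ]
Back-substitution:
v = (-486/85) / (-486/85) = 1
u = (-364 - (146)*(1)) / -170 = 3
t = (9 - (4)*(3) - (-7/2)*(1)) / (-1/4) = -2
s = (16 - (-5)*(-2) - (-4)*(3) - (-2)*(1)) / -4 = -5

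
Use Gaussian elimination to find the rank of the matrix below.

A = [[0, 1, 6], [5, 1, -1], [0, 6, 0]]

Row reduction:
R1 <-> R2   (pivot in column 1 was zero)
[ 5  1  -1 ]
[ 0  1   6 ]
[ 0  6   0 ]
R3 <- R3 - (6)*R2:  [   0    0  -36 ]
Row echelon form:
[ 5  1   -1 ]
[ 0  1    6 ]
[ 0  0  -36 ]
Nonzero rows / pivot columns: 3

rank(A) = 3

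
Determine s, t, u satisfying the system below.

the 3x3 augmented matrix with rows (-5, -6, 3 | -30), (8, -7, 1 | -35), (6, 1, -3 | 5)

(0, 5, 0)

Forward elimination on [A|b]:
R2 <- R2 - (-8/5)*R1:  [     0  -83/5   29/5    -83 ]
R3 <- R3 - (-6/5)*R1:  [     0  -31/5    3/5    -31 ]
R3 <- R3 - (31/83)*R2:  [       0        0  -130/83        0 ]
Row echelon form:
[ -5     -6        3  |  -30 ]
[  0  -83/5     29/5  |  -83 ]
[  0      0  -130/83  |    0 ]
Back-substitution:
u = (0) / (-130/83) = 0
t = (-83 - (29/5)*(0)) / (-83/5) = 5
s = (-30 - (-6)*(5) - (3)*(0)) / -5 = 0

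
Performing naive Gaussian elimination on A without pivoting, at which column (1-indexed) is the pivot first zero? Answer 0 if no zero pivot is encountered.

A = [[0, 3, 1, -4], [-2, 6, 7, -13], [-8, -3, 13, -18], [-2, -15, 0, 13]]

first zero-pivot column = 1

Naive forward elimination:
Pivot entry (1,1) is zero but row 2 has -2 in column 1 -> naive elimination stops; a row interchange (e.g. R1 <-> R2) would be required here.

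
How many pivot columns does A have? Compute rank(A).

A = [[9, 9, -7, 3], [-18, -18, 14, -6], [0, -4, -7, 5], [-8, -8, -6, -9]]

Row reduction:
R2 <- R2 - (-2)*R1:  [ 0  0  0  0 ]
R4 <- R4 - (-8/9)*R1:  [      0       0  -110/9   -19/3 ]
R2 <-> R3   (pivot in column 2 was zero)
[ 9   9      -7      3 ]
[ 0  -4      -7      5 ]
[ 0   0       0      0 ]
[ 0   0  -110/9  -19/3 ]
R3 <-> R4   (pivot in column 3 was zero)
[ 9   9      -7      3 ]
[ 0  -4      -7      5 ]
[ 0   0  -110/9  -19/3 ]
[ 0   0       0      0 ]
Row echelon form:
[ 9   9      -7      3 ]
[ 0  -4      -7      5 ]
[ 0   0  -110/9  -19/3 ]
[ 0   0       0      0 ]
Nonzero rows / pivot columns: 3

rank(A) = 3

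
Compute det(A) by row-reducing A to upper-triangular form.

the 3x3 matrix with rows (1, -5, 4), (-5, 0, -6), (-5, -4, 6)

det(A) = -244

Forward elimination:
R2 <- R2 - (-5)*R1:  [   0  -25   14 ]
R3 <- R3 - (-5)*R1:  [   0  -29   26 ]
R3 <- R3 - (29/25)*R2:  [      0       0  244/25 ]
Upper-triangular form:
[ 1   -5       4 ]
[ 0  -25      14 ]
[ 0    0  244/25 ]
det(A) = (-1)^0 * (1) * (-25) * (244/25) = -244  (0 row swaps -> sign +1)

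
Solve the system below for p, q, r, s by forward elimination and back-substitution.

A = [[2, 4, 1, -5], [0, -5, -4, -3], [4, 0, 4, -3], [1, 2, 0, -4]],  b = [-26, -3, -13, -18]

Forward elimination on [A|b]:
R3 <- R3 - (2)*R1:  [  0  -8   2   7  39 ]
R4 <- R4 - (1/2)*R1:  [    0     0  -1/2  -3/2    -5 ]
R3 <- R3 - (8/5)*R2:  [     0      0   42/5   59/5  219/5 ]
R4 <- R4 - (-5/84)*R3:  [      0       0       0  -67/84  -67/28 ]
Row echelon form:
[ 2   4     1      -5  |     -26 ]
[ 0  -5    -4      -3  |      -3 ]
[ 0   0  42/5    59/5  |   219/5 ]
[ 0   0     0  -67/84  |  -67/28 ]
Back-substitution:
s = (-67/28) / (-67/84) = 3
r = (219/5 - (59/5)*(3)) / (42/5) = 1
q = (-3 - (-4)*(1) - (-3)*(3)) / -5 = -2
p = (-26 - (4)*(-2) - (1)*(1) - (-5)*(3)) / 2 = -2

(-2, -2, 1, 3)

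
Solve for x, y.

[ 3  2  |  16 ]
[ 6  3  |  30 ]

Forward elimination on [A|b]:
R2 <- R2 - (2)*R1:  [  0  -1  -2 ]
Row echelon form:
[ 3   2  |  16 ]
[ 0  -1  |  -2 ]
Back-substitution:
y = (-2) / -1 = 2
x = (16 - (2)*(2)) / 3 = 4

(4, 2)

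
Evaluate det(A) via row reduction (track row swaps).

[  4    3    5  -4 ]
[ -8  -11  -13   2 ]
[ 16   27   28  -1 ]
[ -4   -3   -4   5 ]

det(A) = -40

Forward elimination:
R2 <- R2 - (-2)*R1:  [  0  -5  -3  -6 ]
R3 <- R3 - (4)*R1:  [  0  15   8  15 ]
R4 <- R4 - (-1)*R1:  [ 0  0  1  1 ]
R3 <- R3 - (-3)*R2:  [  0   0  -1  -3 ]
R4 <- R4 - (-1)*R3:  [  0   0   0  -2 ]
Upper-triangular form:
[ 4   3   5  -4 ]
[ 0  -5  -3  -6 ]
[ 0   0  -1  -3 ]
[ 0   0   0  -2 ]
det(A) = (-1)^0 * (4) * (-5) * (-1) * (-2) = -40  (0 row swaps -> sign +1)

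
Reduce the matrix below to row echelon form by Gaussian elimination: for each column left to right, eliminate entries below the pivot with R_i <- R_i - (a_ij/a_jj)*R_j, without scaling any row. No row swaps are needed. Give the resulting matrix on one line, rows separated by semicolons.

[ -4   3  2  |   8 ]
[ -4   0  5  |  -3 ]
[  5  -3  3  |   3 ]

REF = [-4 3 2 8; 0 -3 3 -11; 0 0 25/4 41/4]

Forward elimination:
R2 <- R2 - (1)*R1:  [   0   -3    3  -11 ]
R3 <- R3 - (-5/4)*R1:  [    0   3/4  11/2    13 ]
R3 <- R3 - (-1/4)*R2:  [    0     0  25/4  41/4 ]
Row echelon form:
[ -4   3     2  |     8 ]
[  0  -3     3  |   -11 ]
[  0   0  25/4  |  41/4 ]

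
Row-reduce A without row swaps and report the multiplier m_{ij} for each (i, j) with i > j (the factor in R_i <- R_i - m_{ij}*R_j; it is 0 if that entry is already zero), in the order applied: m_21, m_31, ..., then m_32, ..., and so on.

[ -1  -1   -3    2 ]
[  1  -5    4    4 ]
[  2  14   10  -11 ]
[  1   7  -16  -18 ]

multipliers: -1, -2, -1, -2, -1, -3

Forward elimination:
R2 <- R2 - (-1)*R1:  [  0  -6   1   6 ]
R3 <- R3 - (-2)*R1:  [  0  12   4  -7 ]
R4 <- R4 - (-1)*R1:  [   0    6  -19  -16 ]
R3 <- R3 - (-2)*R2:  [ 0  0  6  5 ]
R4 <- R4 - (-1)*R2:  [   0    0  -18  -10 ]
R4 <- R4 - (-3)*R3:  [ 0  0  0  5 ]
Multipliers (in order of application): m_{21} = -1, m_{31} = -2, m_{41} = -1, m_{32} = -2, m_{42} = -1, m_{43} = -3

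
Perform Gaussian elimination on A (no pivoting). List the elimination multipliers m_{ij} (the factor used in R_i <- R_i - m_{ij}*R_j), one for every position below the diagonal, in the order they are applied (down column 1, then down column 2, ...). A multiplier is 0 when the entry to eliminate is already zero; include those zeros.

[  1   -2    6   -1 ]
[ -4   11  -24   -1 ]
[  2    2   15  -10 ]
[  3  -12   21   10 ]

Forward elimination:
R2 <- R2 - (-4)*R1:  [  0   3   0  -5 ]
R3 <- R3 - (2)*R1:  [  0   6   3  -8 ]
R4 <- R4 - (3)*R1:  [  0  -6   3  13 ]
R3 <- R3 - (2)*R2:  [ 0  0  3  2 ]
R4 <- R4 - (-2)*R2:  [ 0  0  3  3 ]
R4 <- R4 - (1)*R3:  [ 0  0  0  1 ]
Multipliers (in order of application): m_{21} = -4, m_{31} = 2, m_{41} = 3, m_{32} = 2, m_{42} = -2, m_{43} = 1

multipliers: -4, 2, 3, 2, -2, 1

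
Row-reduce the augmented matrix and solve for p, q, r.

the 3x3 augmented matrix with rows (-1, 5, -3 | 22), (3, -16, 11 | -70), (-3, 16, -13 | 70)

Forward elimination on [A|b]:
R2 <- R2 - (-3)*R1:  [  0  -1   2  -4 ]
R3 <- R3 - (3)*R1:  [  0   1  -4   4 ]
R3 <- R3 - (-1)*R2:  [  0   0  -2   0 ]
Row echelon form:
[ -1   5  -3  |  22 ]
[  0  -1   2  |  -4 ]
[  0   0  -2  |   0 ]
Back-substitution:
r = (0) / -2 = 0
q = (-4 - (2)*(0)) / -1 = 4
p = (22 - (5)*(4) - (-3)*(0)) / -1 = -2

(-2, 4, 0)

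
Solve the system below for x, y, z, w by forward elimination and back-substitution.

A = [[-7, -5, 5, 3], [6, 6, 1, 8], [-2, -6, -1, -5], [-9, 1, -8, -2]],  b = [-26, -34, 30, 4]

Forward elimination on [A|b]:
R2 <- R2 - (-6/7)*R1:  [      0    12/7    37/7    74/7  -394/7 ]
R3 <- R3 - (2/7)*R1:  [     0  -32/7  -17/7  -41/7  262/7 ]
R4 <- R4 - (9/7)*R1:  [      0    52/7  -101/7   -41/7   262/7 ]
R3 <- R3 - (-8/3)*R2:  [      0       0    35/3    67/3  -338/3 ]
R4 <- R4 - (13/3)*R2:  [      0       0  -112/3  -155/3   844/3 ]
R4 <- R4 - (-16/5)*R3:  [      0       0       0    99/5  -396/5 ]
Row echelon form:
[ -7    -5     5     3  |     -26 ]
[  0  12/7  37/7  74/7  |  -394/7 ]
[  0     0  35/3  67/3  |  -338/3 ]
[  0     0     0  99/5  |  -396/5 ]
Back-substitution:
w = (-396/5) / (99/5) = -4
z = (-338/3 - (67/3)*(-4)) / (35/3) = -2
y = (-394/7 - (37/7)*(-2) - (74/7)*(-4)) / (12/7) = -2
x = (-26 - (-5)*(-2) - (5)*(-2) - (3)*(-4)) / -7 = 2

(2, -2, -2, -4)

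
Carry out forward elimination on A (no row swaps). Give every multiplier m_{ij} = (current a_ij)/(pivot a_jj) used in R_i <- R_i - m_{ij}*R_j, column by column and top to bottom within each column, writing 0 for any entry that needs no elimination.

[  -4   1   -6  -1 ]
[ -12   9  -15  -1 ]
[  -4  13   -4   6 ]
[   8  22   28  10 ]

multipliers: 3, 1, -2, 2, 4, -1

Forward elimination:
R2 <- R2 - (3)*R1:  [ 0  6  3  2 ]
R3 <- R3 - (1)*R1:  [  0  12   2   7 ]
R4 <- R4 - (-2)*R1:  [  0  24  16   8 ]
R3 <- R3 - (2)*R2:  [  0   0  -4   3 ]
R4 <- R4 - (4)*R2:  [ 0  0  4  0 ]
R4 <- R4 - (-1)*R3:  [ 0  0  0  3 ]
Multipliers (in order of application): m_{21} = 3, m_{31} = 1, m_{41} = -2, m_{32} = 2, m_{42} = 4, m_{43} = -1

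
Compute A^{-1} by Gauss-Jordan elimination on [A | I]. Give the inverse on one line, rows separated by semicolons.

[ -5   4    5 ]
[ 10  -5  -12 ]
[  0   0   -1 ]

inverse = [1/3 4/15 -23/15; 2/3 1/3 -2/3; 0 0 -1]

Gauss-Jordan on [A | I]:
R1 <- (1/-5)*R1:  [    1  -4/5    -1  |  -1/5     0     0 ]
R2 <- R2 - (10)*R1:  [  0   3  -2  |   2   1   0 ]
R2 <- (1/3)*R2:  [    0     1  -2/3  |   2/3   1/3     0 ]
R1 <- R1 - (-4/5)*R2:  [      1       0  -23/15  |     1/3    4/15       0 ]
R3 <- (1/-1)*R3:  [  0   0   1  |   0   0  -1 ]
R1 <- R1 - (-23/15)*R3:  [      1       0       0  |     1/3    4/15  -23/15 ]
R2 <- R2 - (-2/3)*R3:  [    0     1     0  |   2/3   1/3  -2/3 ]
Right block of [I | A^{-1}] is the inverse:
[ 1/3  4/15  -23/15 ]
[ 2/3   1/3    -2/3 ]
[   0     0      -1 ]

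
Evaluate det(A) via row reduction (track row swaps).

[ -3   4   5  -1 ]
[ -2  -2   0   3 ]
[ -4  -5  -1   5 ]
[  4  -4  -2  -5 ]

det(A) = 114

Forward elimination:
R2 <- R2 - (2/3)*R1:  [     0  -14/3  -10/3   11/3 ]
R3 <- R3 - (4/3)*R1:  [     0  -31/3  -23/3   19/3 ]
R4 <- R4 - (-4/3)*R1:  [     0    4/3   14/3  -19/3 ]
R3 <- R3 - (31/14)*R2:  [      0       0    -2/7  -25/14 ]
R4 <- R4 - (-2/7)*R2:  [     0      0   26/7  -37/7 ]
R4 <- R4 - (-13)*R3:  [     0      0      0  -57/2 ]
Upper-triangular form:
[ -3      4      5      -1 ]
[  0  -14/3  -10/3    11/3 ]
[  0      0   -2/7  -25/14 ]
[  0      0      0   -57/2 ]
det(A) = (-1)^0 * (-3) * (-14/3) * (-2/7) * (-57/2) = 114  (0 row swaps -> sign +1)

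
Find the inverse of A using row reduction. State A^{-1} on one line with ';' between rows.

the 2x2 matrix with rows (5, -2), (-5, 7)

Gauss-Jordan on [A | I]:
R1 <- (1/5)*R1:  [    1  -2/5  |   1/5     0 ]
R2 <- R2 - (-5)*R1:  [ 0  5  |  1  1 ]
R2 <- (1/5)*R2:  [   0    1  |  1/5  1/5 ]
R1 <- R1 - (-2/5)*R2:  [    1     0  |  7/25  2/25 ]
Right block of [I | A^{-1}] is the inverse:
[ 7/25  2/25 ]
[  1/5   1/5 ]

inverse = [7/25 2/25; 1/5 1/5]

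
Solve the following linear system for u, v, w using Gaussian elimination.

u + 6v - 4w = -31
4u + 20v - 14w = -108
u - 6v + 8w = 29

(-5, -3, 2)

Forward elimination on [A|b]:
R2 <- R2 - (4)*R1:  [  0  -4   2  16 ]
R3 <- R3 - (1)*R1:  [   0  -12   12   60 ]
R3 <- R3 - (3)*R2:  [  0   0   6  12 ]
Row echelon form:
[ 1   6  -4  |  -31 ]
[ 0  -4   2  |   16 ]
[ 0   0   6  |   12 ]
Back-substitution:
w = (12) / 6 = 2
v = (16 - (2)*(2)) / -4 = -3
u = (-31 - (6)*(-3) - (-4)*(2)) / 1 = -5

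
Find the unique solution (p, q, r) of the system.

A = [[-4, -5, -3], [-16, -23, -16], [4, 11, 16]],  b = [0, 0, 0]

(0, 0, 0)

Forward elimination on [A|b]:
R2 <- R2 - (4)*R1:  [  0  -3  -4   0 ]
R3 <- R3 - (-1)*R1:  [  0   6  13   0 ]
R3 <- R3 - (-2)*R2:  [ 0  0  5  0 ]
Row echelon form:
[ -4  -5  -3  |  0 ]
[  0  -3  -4  |  0 ]
[  0   0   5  |  0 ]
Back-substitution:
r = (0) / 5 = 0
q = (0 - (-4)*(0)) / -3 = 0
p = (0 - (-5)*(0) - (-3)*(0)) / -4 = 0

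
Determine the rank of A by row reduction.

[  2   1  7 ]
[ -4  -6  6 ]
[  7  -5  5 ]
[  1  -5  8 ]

Row reduction:
R2 <- R2 - (-2)*R1:  [  0  -4  20 ]
R3 <- R3 - (7/2)*R1:  [     0  -17/2  -39/2 ]
R4 <- R4 - (1/2)*R1:  [     0  -11/2    9/2 ]
R3 <- R3 - (17/8)*R2:  [   0    0  -62 ]
R4 <- R4 - (11/8)*R2:  [   0    0  -23 ]
R4 <- R4 - (23/62)*R3:  [ 0  0  0 ]
Row echelon form:
[ 2   1    7 ]
[ 0  -4   20 ]
[ 0   0  -62 ]
[ 0   0    0 ]
Nonzero rows / pivot columns: 3

rank(A) = 3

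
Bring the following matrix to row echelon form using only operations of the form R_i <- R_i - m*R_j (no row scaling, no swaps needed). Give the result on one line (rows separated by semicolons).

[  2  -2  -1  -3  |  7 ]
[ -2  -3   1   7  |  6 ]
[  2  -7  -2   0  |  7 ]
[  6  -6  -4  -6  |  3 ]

Forward elimination:
R2 <- R2 - (-1)*R1:  [  0  -5   0   4  13 ]
R3 <- R3 - (1)*R1:  [  0  -5  -1   3   0 ]
R4 <- R4 - (3)*R1:  [   0    0   -1    3  -18 ]
R3 <- R3 - (1)*R2:  [   0    0   -1   -1  -13 ]
R4 <- R4 - (1)*R3:  [  0   0   0   4  -5 ]
Row echelon form:
[ 2  -2  -1  -3  |    7 ]
[ 0  -5   0   4  |   13 ]
[ 0   0  -1  -1  |  -13 ]
[ 0   0   0   4  |   -5 ]

REF = [2 -2 -1 -3 7; 0 -5 0 4 13; 0 0 -1 -1 -13; 0 0 0 4 -5]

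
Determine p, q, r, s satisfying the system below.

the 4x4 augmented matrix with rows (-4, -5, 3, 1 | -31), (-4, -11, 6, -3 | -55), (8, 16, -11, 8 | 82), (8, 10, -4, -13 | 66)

(3, 5, 2, 0)

Forward elimination on [A|b]:
R2 <- R2 - (1)*R1:  [   0   -6    3   -4  -24 ]
R3 <- R3 - (-2)*R1:  [  0   6  -5  10  20 ]
R4 <- R4 - (-2)*R1:  [   0    0    2  -11    4 ]
R3 <- R3 - (-1)*R2:  [  0   0  -2   6  -4 ]
R4 <- R4 - (-1)*R3:  [  0   0   0  -5   0 ]
Row echelon form:
[ -4  -5   3   1  |  -31 ]
[  0  -6   3  -4  |  -24 ]
[  0   0  -2   6  |   -4 ]
[  0   0   0  -5  |    0 ]
Back-substitution:
s = (0) / -5 = 0
r = (-4 - (6)*(0)) / -2 = 2
q = (-24 - (3)*(2) - (-4)*(0)) / -6 = 5
p = (-31 - (-5)*(5) - (3)*(2) - (1)*(0)) / -4 = 3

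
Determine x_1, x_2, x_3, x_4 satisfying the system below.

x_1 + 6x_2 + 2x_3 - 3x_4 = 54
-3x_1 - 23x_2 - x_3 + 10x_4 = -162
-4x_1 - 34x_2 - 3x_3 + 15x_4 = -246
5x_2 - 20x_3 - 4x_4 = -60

Forward elimination on [A|b]:
R2 <- R2 - (-3)*R1:  [  0  -5   5   1   0 ]
R3 <- R3 - (-4)*R1:  [   0  -10    5    3  -30 ]
R3 <- R3 - (2)*R2:  [   0    0   -5    1  -30 ]
R4 <- R4 - (-1)*R2:  [   0    0  -15   -3  -60 ]
R4 <- R4 - (3)*R3:  [  0   0   0  -6  30 ]
Row echelon form:
[ 1   6   2  -3  |   54 ]
[ 0  -5   5   1  |    0 ]
[ 0   0  -5   1  |  -30 ]
[ 0   0   0  -6  |   30 ]
Back-substitution:
x_4 = (30) / -6 = -5
x_3 = (-30 - (1)*(-5)) / -5 = 5
x_2 = (0 - (5)*(5) - (1)*(-5)) / -5 = 4
x_1 = (54 - (6)*(4) - (2)*(5) - (-3)*(-5)) / 1 = 5

(5, 4, 5, -5)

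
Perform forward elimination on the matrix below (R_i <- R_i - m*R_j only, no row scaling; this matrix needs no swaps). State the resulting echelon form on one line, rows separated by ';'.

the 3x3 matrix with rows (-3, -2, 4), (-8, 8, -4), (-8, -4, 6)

REF = [-3 -2 4; 0 40/3 -44/3; 0 0 -16/5]

Forward elimination:
R2 <- R2 - (8/3)*R1:  [     0   40/3  -44/3 ]
R3 <- R3 - (8/3)*R1:  [     0    4/3  -14/3 ]
R3 <- R3 - (1/10)*R2:  [     0      0  -16/5 ]
Row echelon form:
[ -3    -2      4 ]
[  0  40/3  -44/3 ]
[  0     0  -16/5 ]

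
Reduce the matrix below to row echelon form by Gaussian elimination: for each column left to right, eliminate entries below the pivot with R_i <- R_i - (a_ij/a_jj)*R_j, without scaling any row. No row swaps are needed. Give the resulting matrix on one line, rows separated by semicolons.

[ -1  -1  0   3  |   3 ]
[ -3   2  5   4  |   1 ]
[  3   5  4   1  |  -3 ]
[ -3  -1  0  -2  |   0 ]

REF = [-1 -1 0 3 3; 0 5 5 -5 -8; 0 0 2 12 46/5; 0 0 0 3 17/5]

Forward elimination:
R2 <- R2 - (3)*R1:  [  0   5   5  -5  -8 ]
R3 <- R3 - (-3)*R1:  [  0   2   4  10   6 ]
R4 <- R4 - (3)*R1:  [   0    2    0  -11   -9 ]
R3 <- R3 - (2/5)*R2:  [    0     0     2    12  46/5 ]
R4 <- R4 - (2/5)*R2:  [     0      0     -2     -9  -29/5 ]
R4 <- R4 - (-1)*R3:  [    0     0     0     3  17/5 ]
Row echelon form:
[ -1  -1  0   3  |     3 ]
[  0   5  5  -5  |    -8 ]
[  0   0  2  12  |  46/5 ]
[  0   0  0   3  |  17/5 ]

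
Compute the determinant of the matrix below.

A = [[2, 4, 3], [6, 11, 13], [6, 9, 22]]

Forward elimination:
R2 <- R2 - (3)*R1:  [  0  -1   4 ]
R3 <- R3 - (3)*R1:  [  0  -3  13 ]
R3 <- R3 - (3)*R2:  [ 0  0  1 ]
Upper-triangular form:
[ 2   4  3 ]
[ 0  -1  4 ]
[ 0   0  1 ]
det(A) = (-1)^0 * (2) * (-1) * (1) = -2  (0 row swaps -> sign +1)

det(A) = -2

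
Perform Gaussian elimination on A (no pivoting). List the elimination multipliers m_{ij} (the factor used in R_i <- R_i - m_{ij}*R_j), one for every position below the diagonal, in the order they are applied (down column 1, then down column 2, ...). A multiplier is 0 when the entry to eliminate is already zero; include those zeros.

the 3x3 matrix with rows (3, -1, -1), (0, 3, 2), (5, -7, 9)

Forward elimination:
R2: entry in column 1 is already 0 -> m_{21} = 0 (no row operation needed)
R3 <- R3 - (5/3)*R1:  [     0  -16/3   32/3 ]
R3 <- R3 - (-16/9)*R2:  [     0      0  128/9 ]
Multipliers (in order of application): m_{21} = 0, m_{31} = 5/3, m_{32} = -16/9

multipliers: 0, 5/3, -16/9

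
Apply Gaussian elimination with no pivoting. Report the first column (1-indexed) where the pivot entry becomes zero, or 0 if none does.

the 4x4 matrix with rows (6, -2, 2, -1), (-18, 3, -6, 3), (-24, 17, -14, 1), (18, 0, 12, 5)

Naive forward elimination:
R2 <- R2 - (-3)*R1:  [  0  -3   0   0 ]
R3 <- R3 - (-4)*R1:  [  0   9  -6  -3 ]
R4 <- R4 - (3)*R1:  [ 0  6  6  8 ]
R3 <- R3 - (-3)*R2:  [  0   0  -6  -3 ]
R4 <- R4 - (-2)*R2:  [ 0  0  6  8 ]
R4 <- R4 - (-1)*R3:  [ 0  0  0  5 ]
All pivots nonzero; naive elimination completes without hitting a zero pivot.

first zero-pivot column = 0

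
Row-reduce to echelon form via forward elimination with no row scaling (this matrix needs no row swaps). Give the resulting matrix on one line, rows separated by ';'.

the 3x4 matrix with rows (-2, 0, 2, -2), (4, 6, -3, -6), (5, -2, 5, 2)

Forward elimination:
R2 <- R2 - (-2)*R1:  [   0    6    1  -10 ]
R3 <- R3 - (-5/2)*R1:  [  0  -2  10  -3 ]
R3 <- R3 - (-1/3)*R2:  [     0      0   31/3  -19/3 ]
Row echelon form:
[ -2  0     2     -2 ]
[  0  6     1    -10 ]
[  0  0  31/3  -19/3 ]

REF = [-2 0 2 -2; 0 6 1 -10; 0 0 31/3 -19/3]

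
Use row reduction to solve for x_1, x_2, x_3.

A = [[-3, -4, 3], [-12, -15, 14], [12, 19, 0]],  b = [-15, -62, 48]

Forward elimination on [A|b]:
R2 <- R2 - (4)*R1:  [  0   1   2  -2 ]
R3 <- R3 - (-4)*R1:  [   0    3   12  -12 ]
R3 <- R3 - (3)*R2:  [  0   0   6  -6 ]
Row echelon form:
[ -3  -4  3  |  -15 ]
[  0   1  2  |   -2 ]
[  0   0  6  |   -6 ]
Back-substitution:
x_3 = (-6) / 6 = -1
x_2 = (-2 - (2)*(-1)) / 1 = 0
x_1 = (-15 - (-4)*(0) - (3)*(-1)) / -3 = 4

(4, 0, -1)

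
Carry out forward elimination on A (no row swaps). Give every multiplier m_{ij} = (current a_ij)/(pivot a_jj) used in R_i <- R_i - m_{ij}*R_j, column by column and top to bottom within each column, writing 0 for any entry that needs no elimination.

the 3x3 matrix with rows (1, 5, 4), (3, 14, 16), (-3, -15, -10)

Forward elimination:
R2 <- R2 - (3)*R1:  [  0  -1   4 ]
R3 <- R3 - (-3)*R1:  [ 0  0  2 ]
R3: entry in column 2 is already 0 -> m_{32} = 0 (no row operation needed)
Multipliers (in order of application): m_{21} = 3, m_{31} = -3, m_{32} = 0

multipliers: 3, -3, 0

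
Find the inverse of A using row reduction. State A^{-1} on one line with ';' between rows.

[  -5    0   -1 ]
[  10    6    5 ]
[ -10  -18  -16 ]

Gauss-Jordan on [A | I]:
R1 <- (1/-5)*R1:  [    1     0   1/5  |  -1/5     0     0 ]
R2 <- R2 - (10)*R1:  [ 0  6  3  |  2  1  0 ]
R3 <- R3 - (-10)*R1:  [   0  -18  -14  |   -2    0    1 ]
R2 <- (1/6)*R2:  [   0    1  1/2  |  1/3  1/6    0 ]
R3 <- R3 - (-18)*R2:  [  0   0  -5  |   4   3   1 ]
R3 <- (1/-5)*R3:  [    0     0     1  |  -4/5  -3/5  -1/5 ]
R1 <- R1 - (1/5)*R3:  [     1      0      0  |  -1/25   3/25   1/25 ]
R2 <- R2 - (1/2)*R3:  [     0      1      0  |  11/15   7/15   1/10 ]
Right block of [I | A^{-1}] is the inverse:
[ -1/25  3/25  1/25 ]
[ 11/15  7/15  1/10 ]
[  -4/5  -3/5  -1/5 ]

inverse = [-1/25 3/25 1/25; 11/15 7/15 1/10; -4/5 -3/5 -1/5]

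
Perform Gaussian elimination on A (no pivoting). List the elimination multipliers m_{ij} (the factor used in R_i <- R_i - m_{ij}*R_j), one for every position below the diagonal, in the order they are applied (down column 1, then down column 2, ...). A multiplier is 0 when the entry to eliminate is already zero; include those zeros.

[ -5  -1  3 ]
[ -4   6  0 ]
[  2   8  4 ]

Forward elimination:
R2 <- R2 - (4/5)*R1:  [     0   34/5  -12/5 ]
R3 <- R3 - (-2/5)*R1:  [    0  38/5  26/5 ]
R3 <- R3 - (19/17)*R2:  [      0       0  134/17 ]
Multipliers (in order of application): m_{21} = 4/5, m_{31} = -2/5, m_{32} = 19/17

multipliers: 4/5, -2/5, 19/17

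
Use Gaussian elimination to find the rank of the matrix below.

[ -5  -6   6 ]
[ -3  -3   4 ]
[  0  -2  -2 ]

rank(A) = 3

Row reduction:
R2 <- R2 - (3/5)*R1:  [   0  3/5  2/5 ]
R3 <- R3 - (-10/3)*R2:  [    0     0  -2/3 ]
Row echelon form:
[ -5   -6     6 ]
[  0  3/5   2/5 ]
[  0    0  -2/3 ]
Nonzero rows / pivot columns: 3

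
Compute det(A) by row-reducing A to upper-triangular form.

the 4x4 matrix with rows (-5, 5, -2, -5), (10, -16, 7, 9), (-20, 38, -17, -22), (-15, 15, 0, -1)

det(A) = 900

Forward elimination:
R2 <- R2 - (-2)*R1:  [  0  -6   3  -1 ]
R3 <- R3 - (4)*R1:  [  0  18  -9  -2 ]
R4 <- R4 - (3)*R1:  [  0   0   6  14 ]
R3 <- R3 - (-3)*R2:  [  0   0   0  -5 ]
R3 <-> R4   (pivot in column 3 was zero)
[ -5   5  -2  -5 ]
[  0  -6   3  -1 ]
[  0   0   6  14 ]
[  0   0   0  -5 ]
Upper-triangular form:
[ -5   5  -2  -5 ]
[  0  -6   3  -1 ]
[  0   0   6  14 ]
[  0   0   0  -5 ]
det(A) = (-1)^1 * (-5) * (-6) * (6) * (-5) = 900  (1 row swap -> sign -1)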